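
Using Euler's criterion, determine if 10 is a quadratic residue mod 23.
By Euler's criterion: 10^{11} ≡ 22 (mod 23). Since this equals -1 (≡ 22), 10 is not a QR.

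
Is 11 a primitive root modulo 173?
ord_173(11) divides 172. For each prime q|172: 11^{86}≡172, 11^{4}≡109, none ≡ 1. So 11 has order 172 and is a primitive root mod 173.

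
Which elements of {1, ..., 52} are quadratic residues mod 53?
Squares in Z_53*: {1, 4, 6, 7, 9, 10, 11, 13, 15, 16, 17, 24, 25, 28, 29, 36, 37, 38, 40, 42, 43, 44, 46, 47, 49, 52}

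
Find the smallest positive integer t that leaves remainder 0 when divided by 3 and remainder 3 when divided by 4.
M = 3 × 4 = 12. M₁ = 4, y₁ ≡ 1 (mod 3). M₂ = 3, y₂ ≡ 3 (mod 4). t = 0×4×1 + 3×3×3 ≡ 3 (mod 12)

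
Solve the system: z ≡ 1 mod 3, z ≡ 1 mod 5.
M = 3 × 5 = 15. M₁ = 5, y₁ ≡ 2 mod 3. M₂ = 3, y₂ ≡ 2 mod 5. z = 1×5×2 + 1×3×2 ≡ 1 mod 15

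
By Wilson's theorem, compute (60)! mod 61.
By Wilson's theorem, (60)! ≡ -1 ≡ 60 mod 61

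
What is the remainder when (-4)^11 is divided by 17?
By repeated squaring mod 17: (-4)^{1}≡13, (-4)^{2}≡16, (-4)^{4}≡1, (-4)^{8}≡1. Then (-4)^{11} = (-4)^{8+2+1} ≡ 1 × 16 × 13 ≡ 4 mod 17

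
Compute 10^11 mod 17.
By repeated squaring (mod 17): 10^{1}≡10, 10^{2}≡15, 10^{4}≡4, 10^{8}≡16. Then 10^{11} = 10^{8+2+1} ≡ 16 × 15 × 10 ≡ 3 (mod 17)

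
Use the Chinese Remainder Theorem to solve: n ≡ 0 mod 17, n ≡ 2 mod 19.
M = 17 × 19 = 323. M₁ = 19, y₁ ≡ 9 mod 17. M₂ = 17, y₂ ≡ 9 mod 19. n = 0×19×9 + 2×17×9 ≡ 306 mod 323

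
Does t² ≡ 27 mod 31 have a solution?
By Euler's criterion: 27^{15} ≡ 30 mod 31. Since this equals -1 (≡ 30), 27 is not a QR.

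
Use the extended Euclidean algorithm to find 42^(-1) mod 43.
Extended GCD: 42(-1) + 43(1) = 1. So 42^(-1) ≡ -1 ≡ 42 mod 43. Verify: 42 × 42 = 1764 ≡ 1 mod 43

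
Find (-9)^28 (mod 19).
Using Fermat: (-9)^{18} ≡ 1 (mod 19). 28 ≡ 10 (mod 18). So (-9)^{28} ≡ (-9)^{10} ≡ 9 (mod 19)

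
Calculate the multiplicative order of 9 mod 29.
Powers of 9 mod 29: 9^1≡9, 9^2≡23, 9^3≡4, 9^4≡7, 9^5≡5, 9^6≡16, 9^7≡28, 9^8≡20, 9^9≡6, 9^10≡25, 9^11≡22, 9^12≡24, 9^13≡13, 9^14≡1. So the order of 9 is 14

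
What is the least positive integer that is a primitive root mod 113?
g = 3. For each prime q|112: 3^{56}≡112, 3^{16}≡49, none ≡ 1, so ord_113(3) = 112 and 3 is a primitive root.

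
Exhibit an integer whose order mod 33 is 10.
2 has order 10 mod 33 since 2^{10} ≡ 1 mod 33 and no smaller power works.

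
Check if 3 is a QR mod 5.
By Euler's criterion: 3^{2} ≡ 4 (mod 5). Since this equals -1 (≡ 4), 3 is not a QR.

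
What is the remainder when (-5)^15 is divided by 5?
By repeated squaring mod 5: (-5)^{1}≡0, (-5)^{2}≡0, (-5)^{4}≡0, (-5)^{8}≡0. Then (-5)^{15} = (-5)^{8+4+2+1} ≡ 0 × 0 × 0 × 0 ≡ 0 mod 5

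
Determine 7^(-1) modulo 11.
Since 11 is prime, by Fermat 7^(-1) ≡ 7^{9} ≡ 8 mod 11. Verify: 7 × 8 = 56 ≡ 1 mod 11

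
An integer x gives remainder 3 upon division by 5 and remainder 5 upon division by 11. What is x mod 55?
M = 5 × 11 = 55. M₁ = 11, y₁ ≡ 1 mod 5. M₂ = 5, y₂ ≡ 9 mod 11. x = 3×11×1 + 5×5×9 ≡ 38 mod 55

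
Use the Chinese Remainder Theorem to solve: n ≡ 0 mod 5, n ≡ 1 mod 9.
M = 5 × 9 = 45. M₁ = 9, y₁ ≡ 4 mod 5. M₂ = 5, y₂ ≡ 2 mod 9. n = 0×9×4 + 1×5×2 ≡ 10 mod 45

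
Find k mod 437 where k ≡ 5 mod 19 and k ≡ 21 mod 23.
M = 19 × 23 = 437. M₁ = 23, y₁ ≡ 5 mod 19. M₂ = 19, y₂ ≡ 17 mod 23. k = 5×23×5 + 21×19×17 ≡ 366 mod 437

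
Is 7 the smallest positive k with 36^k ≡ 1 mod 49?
Powers of 36 mod 49: 36^1≡36, 36^2≡22, 36^3≡8, 36^4≡43, 36^5≡29, 36^6≡15, 36^7≡1. First k with 36^k≡1 is k=7. Yes, ord_49(36) = 7.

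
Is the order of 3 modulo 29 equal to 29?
Powers of 3 mod 29: 3^1≡3, 3^2≡9, 3^3≡27, 3^4≡23, 3^5≡11, 3^6≡4, 3^7≡12, 3^8≡7, 3^9≡21, 3^10≡5, 3^11≡15, 3^12≡16, 3^13≡19, 3^14≡28, 3^15≡26, 3^16≡20, 3^17≡2, 3^18≡6, 3^19≡18, 3^20≡25, 3^21≡17, 3^22≡22, 3^23≡8, 3^24≡24, 3^25≡14, 3^26≡13, 3^27≡10, 3^28≡1. Already 3^28≡1, so the order is 28 < 29. No, the actual order is 28.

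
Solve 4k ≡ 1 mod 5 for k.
Since 5 is prime, by Fermat 4^(-1) ≡ 4^{3} ≡ 4 mod 5. Verify: 4 × 4 = 16 ≡ 1 mod 5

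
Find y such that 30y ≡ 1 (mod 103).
Since 103 is prime, by Fermat 30^(-1) ≡ 30^{101} ≡ 79 (mod 103). Verify: 30 × 79 = 2370 ≡ 1 (mod 103)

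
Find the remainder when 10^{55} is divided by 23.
By Fermat: 10^{22} ≡ 1 (mod 23). 55 = 2×22 + 11. So 10^{55} ≡ 10^{11} ≡ 22 (mod 23)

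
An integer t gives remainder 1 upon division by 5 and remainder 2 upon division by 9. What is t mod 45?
M = 5 × 9 = 45. M₁ = 9, y₁ ≡ 4 mod 5. M₂ = 5, y₂ ≡ 2 mod 9. t = 1×9×4 + 2×5×2 ≡ 11 mod 45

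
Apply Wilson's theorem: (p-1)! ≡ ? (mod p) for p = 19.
By Wilson's theorem, (18)! ≡ -1 ≡ 18 mod 19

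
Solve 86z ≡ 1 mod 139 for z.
Since 139 is prime, by Fermat 86^(-1) ≡ 86^{137} ≡ 118 mod 139. Verify: 86 × 118 = 10148 ≡ 1 mod 139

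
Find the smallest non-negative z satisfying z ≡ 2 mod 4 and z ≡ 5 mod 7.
M = 4 × 7 = 28. M₁ = 7, y₁ ≡ 3 mod 4. M₂ = 4, y₂ ≡ 2 mod 7. z = 2×7×3 + 5×4×2 ≡ 26 mod 28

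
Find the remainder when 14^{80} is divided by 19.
By Fermat: 14^{18} ≡ 1 (mod 19). 80 = 4×18 + 8. So 14^{80} ≡ 14^{8} ≡ 4 (mod 19)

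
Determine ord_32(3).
Powers of 3 mod 32: 3^1≡3, 3^2≡9, 3^3≡27, 3^4≡17, 3^5≡19, 3^6≡25, 3^7≡11, 3^8≡1. Order = 8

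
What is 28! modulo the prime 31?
(30)! = (28)! × (29) × (30) ≡ -1 (mod 31). So (28)! ≡ -1 × [(30)(29)]^(-1) ≡ 15 (mod 31)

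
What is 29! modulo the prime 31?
(30)! = (29)! × (30) ≡ -1 (mod 31). So (29)! ≡ -1 × (30)^(-1) ≡ (-1)×(-1) = 1 (mod 31)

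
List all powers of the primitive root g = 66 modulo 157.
66^1, 66^2, ..., 66^{156} mod 157: [66, 117, 29, 30, 96, 56, 85, 115, 54, 110, 38, 153, 50, 3, 41, 37, 87, 90, 131, 11, 98, 31, 5, 16, 114, 145, 150, 9, 123, 111, 104, 113, 79, 33, 137, 93, 15, 48, 28, 121, 136, 27, 55, 19, 155, 25, 80, 99, 97, 122, 45, 144, 84, 49, 94, 81, 8, 57, 151, 75, 83, 140, 134, 52, 135, 118, 95, 147, 125, 86, 24, 14, 139, 68, 92, 106, 88, 156, 91, 40, 128, 127, 61, 101, 72, 42, 103, 47, 119, 4, 107, 154, 116, 120, 70, 67, 26, 146, 59, 126, 152, 141, 43, 12, 7, 148, 34, 46, 53, 44, 78, 124, 20, 64, 142, 109, 129, 36, 21, 130, 102, 138, 2, 132, 77, 58, 60, 35, 112, 13, 73, 108, 63, 76, 149, 100, 6, 82, 74, 17, 23, 105, 22, 39, 62, 10, 32, 71, 133, 143, 18, 89, 65, 51, 69, 1]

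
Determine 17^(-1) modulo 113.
Since 113 is prime, by Fermat 17^(-1) ≡ 17^{111} ≡ 20 mod 113. Verify: 17 × 20 = 340 ≡ 1 mod 113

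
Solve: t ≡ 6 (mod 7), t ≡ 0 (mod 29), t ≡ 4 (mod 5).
M = 7 × 29 × 5 = 1015. M₁ = 145, y₁ ≡ 3 (mod 7). M₂ = 35, y₂ ≡ 5 (mod 29). M₃ = 203, y₃ ≡ 2 (mod 5). t = 6×145×3 + 0×35×5 + 4×203×2 ≡ 174 (mod 1015)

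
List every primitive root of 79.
There are φ(78) = 24 primitive roots mod 79: {3, 6, 7, 28, 29, 30, 34, 35, 37, 39, 43, 47, 48, 53, 54, 59, 60, 63, 66, 68, 70, 74, 75, 77}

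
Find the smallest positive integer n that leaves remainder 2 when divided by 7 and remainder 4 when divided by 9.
M = 7 × 9 = 63. M₁ = 9, y₁ ≡ 4 mod 7. M₂ = 7, y₂ ≡ 4 mod 9. n = 2×9×4 + 4×7×4 ≡ 58 mod 63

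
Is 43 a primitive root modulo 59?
ord_59(43) divides 58. For each prime q|58: 43^{29}≡58, 43^{2}≡20, none ≡ 1. So 43 has order 58 and is a primitive root mod 59.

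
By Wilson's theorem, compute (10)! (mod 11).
By Wilson's theorem, (10)! ≡ -1 ≡ 10 (mod 11)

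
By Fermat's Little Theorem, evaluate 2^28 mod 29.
By Fermat's Little Theorem, 2^{28} ≡ 1 mod 29 since 29 is prime and gcd(2, 29) = 1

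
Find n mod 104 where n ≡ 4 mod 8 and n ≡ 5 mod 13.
M = 8 × 13 = 104. M₁ = 13, y₁ ≡ 5 mod 8. M₂ = 8, y₂ ≡ 5 mod 13. n = 4×13×5 + 5×8×5 ≡ 44 mod 104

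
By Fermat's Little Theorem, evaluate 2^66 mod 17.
By Fermat: 2^{16} ≡ 1 mod 17. 66 = 4×16 + 2. So 2^{66} ≡ 2^{2} ≡ 4 mod 17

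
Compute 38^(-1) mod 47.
Since 47 is prime, by Fermat 38^(-1) ≡ 38^{45} ≡ 26 mod 47. Verify: 38 × 26 = 988 ≡ 1 mod 47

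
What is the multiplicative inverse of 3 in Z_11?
Since 11 is prime, by Fermat 3^(-1) ≡ 3^{9} ≡ 4 mod 11. Verify: 3 × 4 = 12 ≡ 1 mod 11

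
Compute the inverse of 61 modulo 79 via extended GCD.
Extended GCD: 61(-22) + 79(17) = 1. So 61^(-1) ≡ -22 ≡ 57 mod 79. Verify: 61 × 57 = 3477 ≡ 1 mod 79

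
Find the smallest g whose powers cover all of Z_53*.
g = 2. Powers: [2, 4, 8, 16, 32, 11, 22, 44, ...] generates all 52 non-zero residues.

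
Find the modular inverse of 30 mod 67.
Since 67 is prime, by Fermat 30^(-1) ≡ 30^{65} ≡ 38 (mod 67). Verify: 30 × 38 = 1140 ≡ 1 (mod 67)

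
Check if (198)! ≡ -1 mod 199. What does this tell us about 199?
(198)! mod 199 = 198. Since this equals -1 mod 199, Wilson confirms 199 is prime.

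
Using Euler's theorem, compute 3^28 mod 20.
By Euler: 3^{8} ≡ 1 mod 20 since gcd(3, 20) = 1. 28 = 3×8 + 4. So 3^{28} ≡ 3^{4} ≡ 1 mod 20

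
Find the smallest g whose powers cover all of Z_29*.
g = 2. Powers: [2, 4, 8, 16, 3, 6, 12, 24, 19, 9, ...] generates all 28 non-zero residues.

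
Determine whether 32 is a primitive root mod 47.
32^{23} ≡ 1 (mod 47) and 23 < 46, so ord_47(32) = 23 ≠ 46 and 32 is not a primitive root.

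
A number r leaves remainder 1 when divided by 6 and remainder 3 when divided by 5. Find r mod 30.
M = 6 × 5 = 30. M₁ = 5, y₁ ≡ 5 mod 6. M₂ = 6, y₂ ≡ 1 mod 5. r = 1×5×5 + 3×6×1 ≡ 13 mod 30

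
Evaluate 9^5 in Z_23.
By repeated squaring (mod 23): 9^{1}≡9, 9^{2}≡12, 9^{4}≡6. Then 9^{5} = 9^{4+1} ≡ 6 × 9 ≡ 8 (mod 23)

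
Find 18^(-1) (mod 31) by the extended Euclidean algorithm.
Extended GCD: 18(-12) + 31(7) = 1. So 18^(-1) ≡ -12 ≡ 19 (mod 31). Verify: 18 × 19 = 342 ≡ 1 (mod 31)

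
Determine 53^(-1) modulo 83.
Since 83 is prime, by Fermat 53^(-1) ≡ 53^{81} ≡ 47 mod 83. Verify: 53 × 47 = 2491 ≡ 1 mod 83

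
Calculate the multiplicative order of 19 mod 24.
Powers of 19 mod 24: 19^1≡19, 19^2≡1. So the order of 19 is 2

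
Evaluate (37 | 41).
(37/41) = 37^{20} mod 41 = 1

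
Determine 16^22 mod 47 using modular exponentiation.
By repeated squaring (mod 47): 16^{1}≡16, 16^{2}≡21, 16^{4}≡18, 16^{8}≡42, 16^{16}≡25. Then 16^{22} = 16^{16+4+2} ≡ 25 × 18 × 21 ≡ 3 (mod 47)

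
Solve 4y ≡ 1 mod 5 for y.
Since 5 is prime, by Fermat 4^(-1) ≡ 4^{3} ≡ 4 mod 5. Verify: 4 × 4 = 16 ≡ 1 mod 5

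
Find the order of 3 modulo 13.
Powers of 3 mod 13: 3^1≡3, 3^2≡9, 3^3≡1. Order = 3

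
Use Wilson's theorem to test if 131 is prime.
(130)! mod 131 = 130. Since 130 ≡ -1 (mod 131), 131 is prime.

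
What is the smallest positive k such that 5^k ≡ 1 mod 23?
Powers of 5 mod 23: 5^1≡5, 5^2≡2, 5^3≡10, 5^4≡4, 5^5≡20, 5^6≡8, 5^7≡17, 5^8≡16, 5^9≡11, 5^10≡9, 5^11≡22, 5^12≡18, 5^13≡21, 5^14≡13, 5^15≡19, 5^16≡3, 5^17≡15, 5^18≡6, 5^19≡7, 5^20≡12, 5^21≡14, 5^22≡1. ord_23(5) = 22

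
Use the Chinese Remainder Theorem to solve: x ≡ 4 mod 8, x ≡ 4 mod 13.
M = 8 × 13 = 104. M₁ = 13, y₁ ≡ 5 mod 8. M₂ = 8, y₂ ≡ 5 mod 13. x = 4×13×5 + 4×8×5 ≡ 4 mod 104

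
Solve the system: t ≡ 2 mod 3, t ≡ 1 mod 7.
M = 3 × 7 = 21. M₁ = 7, y₁ ≡ 1 mod 3. M₂ = 3, y₂ ≡ 5 mod 7. t = 2×7×1 + 1×3×5 ≡ 8 mod 21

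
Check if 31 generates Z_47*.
ord_47(31) divides 46. For each prime q|46: 31^{23}≡46, 31^{2}≡21, none ≡ 1. So 31 has order 46 and is a primitive root mod 47.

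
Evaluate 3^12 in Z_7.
Using Fermat: 3^{6} ≡ 1 (mod 7). 12 ≡ 0 (mod 6). So 3^{12} ≡ 3^{0} ≡ 1 (mod 7)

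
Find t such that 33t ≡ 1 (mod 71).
Since 71 is prime, by Fermat 33^(-1) ≡ 33^{69} ≡ 28 (mod 71). Verify: 33 × 28 = 924 ≡ 1 (mod 71)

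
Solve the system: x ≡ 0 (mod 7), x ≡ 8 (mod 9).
M = 7 × 9 = 63. M₁ = 9, y₁ ≡ 4 (mod 7). M₂ = 7, y₂ ≡ 4 (mod 9). x = 0×9×4 + 8×7×4 ≡ 35 (mod 63)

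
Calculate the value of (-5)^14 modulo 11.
Using Fermat: (-5)^{10} ≡ 1 mod 11. 14 ≡ 4 mod 10. So (-5)^{14} ≡ (-5)^{4} ≡ 9 mod 11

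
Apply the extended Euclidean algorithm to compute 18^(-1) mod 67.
Extended GCD: 18(-26) + 67(7) = 1. So 18^(-1) ≡ -26 ≡ 41 (mod 67). Verify: 18 × 41 = 738 ≡ 1 (mod 67)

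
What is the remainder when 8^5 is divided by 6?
By repeated squaring (mod 6): 8^{1}≡2, 8^{2}≡4, 8^{4}≡4. Then 8^{5} = 8^{4+1} ≡ 4 × 2 ≡ 2 (mod 6)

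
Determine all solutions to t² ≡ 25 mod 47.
The square roots of 25 mod 47 are 42 and 5. Verify: 42² = 1764 ≡ 25 mod 47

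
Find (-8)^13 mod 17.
By repeated squaring mod 17: (-8)^{1}≡9, (-8)^{2}≡13, (-8)^{4}≡16, (-8)^{8}≡1. Then (-8)^{13} = (-8)^{8+4+1} ≡ 1 × 16 × 9 ≡ 8 mod 17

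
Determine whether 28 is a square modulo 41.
By Euler's criterion: 28^{20} ≡ 40 mod 41. Since this equals -1 (≡ 40), 28 is not a QR.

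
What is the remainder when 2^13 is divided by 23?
By repeated squaring (mod 23): 2^{1}≡2, 2^{2}≡4, 2^{4}≡16, 2^{8}≡3. Then 2^{13} = 2^{8+4+1} ≡ 3 × 16 × 2 ≡ 4 (mod 23)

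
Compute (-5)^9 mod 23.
By repeated squaring (mod 23): (-5)^{1}≡18, (-5)^{2}≡2, (-5)^{4}≡4, (-5)^{8}≡16. Then (-5)^{9} = (-5)^{8+1} ≡ 16 × 18 ≡ 12 (mod 23)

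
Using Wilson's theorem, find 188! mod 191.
(190)! = (188)! × (189) × (190) ≡ -1 mod 191. So (188)! ≡ -1 × [(190)(189)]^(-1) ≡ 95 mod 191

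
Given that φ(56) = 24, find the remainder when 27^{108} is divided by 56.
By Euler: 27^{24} ≡ 1 (mod 56) since gcd(27, 56) = 1. 108 = 4×24 + 12. So 27^{108} ≡ 27^{12} ≡ 1 (mod 56)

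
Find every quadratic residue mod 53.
Squares in Z_53*: {1, 4, 6, 7, 9, 10, 11, 13, 15, 16, 17, 24, 25, 28, 29, 36, 37, 38, 40, 42, 43, 44, 46, 47, 49, 52}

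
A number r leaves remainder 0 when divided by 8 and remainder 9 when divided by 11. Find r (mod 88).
M = 8 × 11 = 88. M₁ = 11, y₁ ≡ 3 (mod 8). M₂ = 8, y₂ ≡ 7 (mod 11). r = 0×11×3 + 9×8×7 ≡ 64 (mod 88)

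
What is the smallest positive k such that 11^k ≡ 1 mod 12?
Powers of 11 mod 12: 11^1≡11, 11^2≡1. ord_12(11) = 2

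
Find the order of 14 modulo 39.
Powers of 14 mod 39: 14^1≡14, 14^2≡1. Order = 2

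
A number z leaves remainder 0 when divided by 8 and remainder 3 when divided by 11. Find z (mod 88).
M = 8 × 11 = 88. M₁ = 11, y₁ ≡ 3 (mod 8). M₂ = 8, y₂ ≡ 7 (mod 11). z = 0×11×3 + 3×8×7 ≡ 80 (mod 88)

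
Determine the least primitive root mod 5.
g = 2. For each prime q|4: 2^{2}≡4, none ≡ 1, so ord_5(2) = 4 and 2 is a primitive root.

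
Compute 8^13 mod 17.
By repeated squaring (mod 17): 8^{1}≡8, 8^{2}≡13, 8^{4}≡16, 8^{8}≡1. Then 8^{13} = 8^{8+4+1} ≡ 1 × 16 × 8 ≡ 9 (mod 17)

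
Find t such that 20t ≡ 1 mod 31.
Since 31 is prime, by Fermat 20^(-1) ≡ 20^{29} ≡ 14 mod 31. Verify: 20 × 14 = 280 ≡ 1 mod 31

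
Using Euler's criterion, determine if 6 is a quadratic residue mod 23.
By Euler's criterion: 6^{11} ≡ 1 (mod 23). Since this equals 1, 6 is a QR.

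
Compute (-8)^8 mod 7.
Using Fermat: (-8)^{6} ≡ 1 mod 7. 8 ≡ 2 mod 6. So (-8)^{8} ≡ (-8)^{2} ≡ 1 mod 7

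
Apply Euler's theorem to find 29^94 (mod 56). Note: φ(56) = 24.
By Euler: 29^{24} ≡ 1 (mod 56) since gcd(29, 56) = 1. 94 = 3×24 + 22. So 29^{94} ≡ 29^{22} ≡ 1 (mod 56)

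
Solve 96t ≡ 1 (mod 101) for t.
Since 101 is prime, by Fermat 96^(-1) ≡ 96^{99} ≡ 20 (mod 101). Verify: 96 × 20 = 1920 ≡ 1 (mod 101)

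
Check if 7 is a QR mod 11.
By Euler's criterion: 7^{5} ≡ 10 mod 11. Since this equals -1 (≡ 10), 7 is not a QR.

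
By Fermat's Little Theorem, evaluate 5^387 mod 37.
By Fermat: 5^{36} ≡ 1 mod 37. 387 ≡ 27 mod 36. So 5^{387} ≡ 5^{27} ≡ 31 mod 37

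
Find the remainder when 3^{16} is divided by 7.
By Fermat: 3^{6} ≡ 1 (mod 7). 16 = 2×6 + 4. So 3^{16} ≡ 3^{4} ≡ 4 (mod 7)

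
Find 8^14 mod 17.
By repeated squaring mod 17: 8^{1}≡8, 8^{2}≡13, 8^{4}≡16, 8^{8}≡1. Then 8^{14} = 8^{8+4+2} ≡ 1 × 16 × 13 ≡ 4 mod 17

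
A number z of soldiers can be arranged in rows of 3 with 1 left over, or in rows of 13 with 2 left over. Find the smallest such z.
M = 3 × 13 = 39. M₁ = 13, y₁ ≡ 1 mod 3. M₂ = 3, y₂ ≡ 9 mod 13. z = 1×13×1 + 2×3×9 ≡ 28 mod 39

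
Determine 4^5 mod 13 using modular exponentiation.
By repeated squaring (mod 13): 4^{1}≡4, 4^{2}≡3, 4^{4}≡9. Then 4^{5} = 4^{4+1} ≡ 9 × 4 ≡ 10 (mod 13)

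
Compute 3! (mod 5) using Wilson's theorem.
(4)! = (3)! × (4) ≡ -1 (mod 5). So (3)! ≡ -1 × (4)^(-1) ≡ (-1)×(-1) = 1 (mod 5)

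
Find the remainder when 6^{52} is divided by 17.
By Fermat: 6^{16} ≡ 1 (mod 17). 52 = 3×16 + 4. So 6^{52} ≡ 6^{4} ≡ 4 (mod 17)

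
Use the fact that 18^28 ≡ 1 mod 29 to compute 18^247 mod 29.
By Fermat: 18^{28} ≡ 1 mod 29. 247 ≡ 23 mod 28. So 18^{247} ≡ 18^{23} ≡ 2 mod 29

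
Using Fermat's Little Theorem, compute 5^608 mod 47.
By Fermat: 5^{46} ≡ 1 mod 47. 608 ≡ 10 mod 46. So 5^{608} ≡ 5^{10} ≡ 12 mod 47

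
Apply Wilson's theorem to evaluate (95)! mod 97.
(96)! = (95)! × (96) ≡ -1 mod 97. So (95)! ≡ -1 × (96)^(-1) ≡ (-1)×(-1) = 1 mod 97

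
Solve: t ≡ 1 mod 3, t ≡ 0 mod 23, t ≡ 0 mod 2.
M = 3 × 23 × 2 = 138. M₁ = 46, y₁ ≡ 1 mod 3. M₂ = 6, y₂ ≡ 4 mod 23. M₃ = 69, y₃ ≡ 1 mod 2. t = 1×46×1 + 0×6×4 + 0×69×1 ≡ 46 mod 138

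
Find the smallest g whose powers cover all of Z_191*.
g = 19. For each prime q|190: 19^{95}≡190, 19^{38}≡39, 19^{10}≡52, none ≡ 1, so ord_191(19) = 190 and 19 is a primitive root.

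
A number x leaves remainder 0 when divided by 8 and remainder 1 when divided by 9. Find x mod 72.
M = 8 × 9 = 72. M₁ = 9, y₁ ≡ 1 mod 8. M₂ = 8, y₂ ≡ 8 mod 9. x = 0×9×1 + 1×8×8 ≡ 64 mod 72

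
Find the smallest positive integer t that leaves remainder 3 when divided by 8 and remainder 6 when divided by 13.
M = 8 × 13 = 104. M₁ = 13, y₁ ≡ 5 (mod 8). M₂ = 8, y₂ ≡ 5 (mod 13). t = 3×13×5 + 6×8×5 ≡ 19 (mod 104)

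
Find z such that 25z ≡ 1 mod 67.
Since 67 is prime, by Fermat 25^(-1) ≡ 25^{65} ≡ 59 mod 67. Verify: 25 × 59 = 1475 ≡ 1 mod 67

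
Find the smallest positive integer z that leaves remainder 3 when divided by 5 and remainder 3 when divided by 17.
M = 5 × 17 = 85. M₁ = 17, y₁ ≡ 3 mod 5. M₂ = 5, y₂ ≡ 7 mod 17. z = 3×17×3 + 3×5×7 ≡ 3 mod 85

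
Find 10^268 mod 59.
Using Fermat: 10^{58} ≡ 1 mod 59. 268 ≡ 36 mod 58. So 10^{268} ≡ 10^{36} ≡ 28 mod 59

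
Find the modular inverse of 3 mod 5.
Since 5 is prime, by Fermat 3^(-1) ≡ 3^{3} ≡ 2 mod 5. Verify: 3 × 2 = 6 ≡ 1 mod 5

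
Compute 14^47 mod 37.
Using Fermat: 14^{36} ≡ 1 (mod 37). 47 ≡ 11 (mod 36). So 14^{47} ≡ 14^{11} ≡ 8 (mod 37)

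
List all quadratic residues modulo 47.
Squares in Z_47*: {1, 2, 3, 4, 6, 7, 8, 9, 12, 14, 16, 17, 18, 21, 24, 25, 27, 28, 32, 34, 36, 37, 42}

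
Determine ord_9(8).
Powers of 8 mod 9: 8^1≡8, 8^2≡1. ord_9(8) = 2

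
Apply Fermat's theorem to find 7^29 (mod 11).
By Fermat: 7^{10} ≡ 1 (mod 11). 29 = 2×10 + 9. So 7^{29} ≡ 7^{9} ≡ 8 (mod 11)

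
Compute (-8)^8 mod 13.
By repeated squaring mod 13: (-8)^{1}≡5, (-8)^{2}≡12, (-8)^{4}≡1, (-8)^{8}≡1. So (-8)^{8} ≡ 1 mod 13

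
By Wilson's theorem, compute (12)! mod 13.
By Wilson's theorem, (12)! ≡ -1 ≡ 12 mod 13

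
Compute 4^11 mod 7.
Using Fermat: 4^{6} ≡ 1 (mod 7). 11 ≡ 5 (mod 6). So 4^{11} ≡ 4^{5} ≡ 2 (mod 7)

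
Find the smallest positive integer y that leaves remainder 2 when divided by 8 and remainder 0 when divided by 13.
M = 8 × 13 = 104. M₁ = 13, y₁ ≡ 5 mod 8. M₂ = 8, y₂ ≡ 5 mod 13. y = 2×13×5 + 0×8×5 ≡ 26 mod 104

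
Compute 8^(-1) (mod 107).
Since 107 is prime, by Fermat 8^(-1) ≡ 8^{105} ≡ 67 (mod 107). Verify: 8 × 67 = 536 ≡ 1 (mod 107)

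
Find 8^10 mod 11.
Using Fermat: 8^{10} ≡ 1 mod 11. 10 ≡ 0 mod 10. So 8^{10} ≡ 8^{0} ≡ 1 mod 11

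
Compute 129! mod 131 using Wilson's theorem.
(130)! = (129)! × (130) ≡ -1 mod 131. So (129)! ≡ -1 × (130)^(-1) ≡ (-1)×(-1) = 1 mod 131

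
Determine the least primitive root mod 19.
g = 2. For each prime q|18: 2^{9}≡18, 2^{6}≡7, none ≡ 1, so ord_19(2) = 18 and 2 is a primitive root.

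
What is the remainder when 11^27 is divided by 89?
By repeated squaring (mod 89): 11^{1}≡11, 11^{2}≡32, 11^{4}≡45, 11^{8}≡67, 11^{16}≡39. Then 11^{27} = 11^{16+8+2+1} ≡ 39 × 67 × 32 × 11 ≡ 50 (mod 89)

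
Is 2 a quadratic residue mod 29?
By Euler's criterion: 2^{14} ≡ 28 (mod 29). Since this equals -1 (≡ 28), 2 is not a QR.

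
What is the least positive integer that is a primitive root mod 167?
g = 5. Powers: [5, 25, 125, 124, 119, 94, 136, 12, ...] generates all 166 non-zero residues.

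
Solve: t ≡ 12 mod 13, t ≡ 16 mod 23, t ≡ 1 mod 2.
M = 13 × 23 × 2 = 598. M₁ = 46, y₁ ≡ 2 mod 13. M₂ = 26, y₂ ≡ 8 mod 23. M₃ = 299, y₃ ≡ 1 mod 2. t = 12×46×2 + 16×26×8 + 1×299×1 ≡ 545 mod 598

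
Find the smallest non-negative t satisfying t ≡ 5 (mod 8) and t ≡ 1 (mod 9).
M = 8 × 9 = 72. M₁ = 9, y₁ ≡ 1 (mod 8). M₂ = 8, y₂ ≡ 8 (mod 9). t = 5×9×1 + 1×8×8 ≡ 37 (mod 72)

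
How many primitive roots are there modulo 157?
A prime p has φ(p-1) primitive roots; here φ(156) = 48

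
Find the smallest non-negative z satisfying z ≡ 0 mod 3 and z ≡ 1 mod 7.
M = 3 × 7 = 21. M₁ = 7, y₁ ≡ 1 mod 3. M₂ = 3, y₂ ≡ 5 mod 7. z = 0×7×1 + 1×3×5 ≡ 15 mod 21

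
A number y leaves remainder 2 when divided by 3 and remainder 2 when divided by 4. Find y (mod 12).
M = 3 × 4 = 12. M₁ = 4, y₁ ≡ 1 (mod 3). M₂ = 3, y₂ ≡ 3 (mod 4). y = 2×4×1 + 2×3×3 ≡ 2 (mod 12)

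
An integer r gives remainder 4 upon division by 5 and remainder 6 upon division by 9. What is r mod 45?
M = 5 × 9 = 45. M₁ = 9, y₁ ≡ 4 mod 5. M₂ = 5, y₂ ≡ 2 mod 9. r = 4×9×4 + 6×5×2 ≡ 24 mod 45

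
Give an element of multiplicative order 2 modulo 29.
28 has order 2 mod 29 since 28^{2} ≡ 1 mod 29 and no smaller power works.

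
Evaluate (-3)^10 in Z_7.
Using Fermat: (-3)^{6} ≡ 1 (mod 7). 10 ≡ 4 (mod 6). So (-3)^{10} ≡ (-3)^{4} ≡ 4 (mod 7)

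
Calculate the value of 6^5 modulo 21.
By repeated squaring (mod 21): 6^{1}≡6, 6^{2}≡15, 6^{4}≡15. Then 6^{5} = 6^{4+1} ≡ 15 × 6 ≡ 6 (mod 21)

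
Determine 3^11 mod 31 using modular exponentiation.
By repeated squaring mod 31: 3^{1}≡3, 3^{2}≡9, 3^{4}≡19, 3^{8}≡20. Then 3^{11} = 3^{8+2+1} ≡ 20 × 9 × 3 ≡ 13 mod 31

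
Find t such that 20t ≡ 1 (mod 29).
Since 29 is prime, by Fermat 20^(-1) ≡ 20^{27} ≡ 16 (mod 29). Verify: 20 × 16 = 320 ≡ 1 (mod 29)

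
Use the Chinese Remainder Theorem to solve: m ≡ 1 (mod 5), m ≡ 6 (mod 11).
M = 5 × 11 = 55. M₁ = 11, y₁ ≡ 1 (mod 5). M₂ = 5, y₂ ≡ 9 (mod 11). m = 1×11×1 + 6×5×9 ≡ 6 (mod 55)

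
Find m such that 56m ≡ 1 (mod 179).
Since 179 is prime, by Fermat 56^(-1) ≡ 56^{177} ≡ 16 (mod 179). Verify: 56 × 16 = 896 ≡ 1 (mod 179)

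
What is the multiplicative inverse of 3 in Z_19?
Since 19 is prime, by Fermat 3^(-1) ≡ 3^{17} ≡ 13 (mod 19). Verify: 3 × 13 = 39 ≡ 1 (mod 19)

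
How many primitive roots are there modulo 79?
There are φ(79-1) = φ(78) = 24 primitive roots modulo 79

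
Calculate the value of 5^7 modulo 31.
By repeated squaring mod 31: 5^{1}≡5, 5^{2}≡25, 5^{4}≡5. Then 5^{7} = 5^{4+2+1} ≡ 5 × 25 × 5 ≡ 5 mod 31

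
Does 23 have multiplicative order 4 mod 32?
Powers of 23 mod 32: 23^1≡23, 23^2≡17, 23^3≡7, 23^4≡1. First k with 23^k≡1 is k=4. Yes, ord_32(23) = 4.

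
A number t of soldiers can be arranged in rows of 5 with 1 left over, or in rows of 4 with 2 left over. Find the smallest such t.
M = 5 × 4 = 20. M₁ = 4, y₁ ≡ 4 mod 5. M₂ = 5, y₂ ≡ 1 mod 4. t = 1×4×4 + 2×5×1 ≡ 6 mod 20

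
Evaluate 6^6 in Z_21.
By repeated squaring mod 21: 6^{1}≡6, 6^{2}≡15, 6^{4}≡15. Then 6^{6} = 6^{4+2} ≡ 15 × 15 ≡ 15 mod 21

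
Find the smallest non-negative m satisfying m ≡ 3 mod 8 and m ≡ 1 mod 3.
M = 8 × 3 = 24. M₁ = 3, y₁ ≡ 3 mod 8. M₂ = 8, y₂ ≡ 2 mod 3. m = 3×3×3 + 1×8×2 ≡ 19 mod 24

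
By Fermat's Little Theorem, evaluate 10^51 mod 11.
By Fermat: 10^{10} ≡ 1 (mod 11). 51 = 5×10 + 1. So 10^{51} ≡ 10^{1} ≡ 10 (mod 11)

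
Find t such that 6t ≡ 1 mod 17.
Since 17 is prime, by Fermat 6^(-1) ≡ 6^{15} ≡ 3 mod 17. Verify: 6 × 3 = 18 ≡ 1 mod 17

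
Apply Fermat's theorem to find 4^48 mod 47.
By Fermat: 4^{46} ≡ 1 mod 47. So 4^{48} = 4^{46} · 4^{2} ≡ 4^{2} ≡ 16 mod 47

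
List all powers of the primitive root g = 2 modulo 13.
2^1, 2^2, ..., 2^{12} mod 13: [2, 4, 8, 3, 6, 12, 11, 9, 5, 10, 7, 1]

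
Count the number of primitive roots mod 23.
A prime p has φ(p-1) primitive roots; here φ(22) = 10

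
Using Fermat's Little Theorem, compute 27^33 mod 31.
By Fermat: 27^{30} ≡ 1 mod 31. So 27^{33} = 27^{30} · 27^{3} ≡ 27^{3} ≡ 29 mod 31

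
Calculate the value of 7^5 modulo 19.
By repeated squaring (mod 19): 7^{1}≡7, 7^{2}≡11, 7^{4}≡7. Then 7^{5} = 7^{4+1} ≡ 7 × 7 ≡ 11 (mod 19)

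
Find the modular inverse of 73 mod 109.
Since 109 is prime, by Fermat 73^(-1) ≡ 73^{107} ≡ 3 mod 109. Verify: 73 × 3 = 219 ≡ 1 mod 109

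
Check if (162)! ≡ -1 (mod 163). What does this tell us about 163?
(162)! mod 163 = 162. Since this equals -1 (mod 163), Wilson confirms 163 is prime.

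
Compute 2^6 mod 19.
By repeated squaring mod 19: 2^{1}≡2, 2^{2}≡4, 2^{4}≡16. Then 2^{6} = 2^{4+2} ≡ 16 × 4 ≡ 7 mod 19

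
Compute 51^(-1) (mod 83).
Since 83 is prime, by Fermat 51^(-1) ≡ 51^{81} ≡ 70 (mod 83). Verify: 51 × 70 = 3570 ≡ 1 (mod 83)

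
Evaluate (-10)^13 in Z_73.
By repeated squaring mod 73: (-10)^{1}≡63, (-10)^{2}≡27, (-10)^{4}≡72, (-10)^{8}≡1. Then (-10)^{13} = (-10)^{8+4+1} ≡ 1 × 72 × 63 ≡ 10 mod 73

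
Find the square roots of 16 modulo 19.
The square roots of 16 mod 19 are 4 and 15. Verify: 4² = 16 ≡ 16 mod 19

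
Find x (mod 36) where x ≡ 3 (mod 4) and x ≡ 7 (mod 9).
M = 4 × 9 = 36. M₁ = 9, y₁ ≡ 1 (mod 4). M₂ = 4, y₂ ≡ 7 (mod 9). x = 3×9×1 + 7×4×7 ≡ 7 (mod 36)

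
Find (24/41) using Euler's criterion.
(24/41) = 24^{20} mod 41 = -1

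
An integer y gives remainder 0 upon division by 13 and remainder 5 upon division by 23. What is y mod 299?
M = 13 × 23 = 299. M₁ = 23, y₁ ≡ 4 mod 13. M₂ = 13, y₂ ≡ 16 mod 23. y = 0×23×4 + 5×13×16 ≡ 143 mod 299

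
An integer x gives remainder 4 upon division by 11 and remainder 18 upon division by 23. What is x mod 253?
M = 11 × 23 = 253. M₁ = 23, y₁ ≡ 1 mod 11. M₂ = 11, y₂ ≡ 21 mod 23. x = 4×23×1 + 18×11×21 ≡ 202 mod 253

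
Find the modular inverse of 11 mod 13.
Since 13 is prime, by Fermat 11^(-1) ≡ 11^{11} ≡ 6 (mod 13). Verify: 11 × 6 = 66 ≡ 1 (mod 13)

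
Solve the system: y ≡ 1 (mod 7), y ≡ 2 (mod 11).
M = 7 × 11 = 77. M₁ = 11, y₁ ≡ 2 (mod 7). M₂ = 7, y₂ ≡ 8 (mod 11). y = 1×11×2 + 2×7×8 ≡ 57 (mod 77)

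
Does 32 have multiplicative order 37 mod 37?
Powers of 32 mod 37: 32^1≡32, 32^2≡25, 32^3≡23, 32^4≡33, 32^5≡20, 32^6≡11, 32^7≡19, 32^8≡16, 32^9≡31, 32^10≡30, 32^11≡35, 32^12≡10, 32^13≡24, 32^14≡28, 32^15≡8, 32^16≡34, 32^17≡15, 32^18≡36, 32^19≡5, 32^20≡12, 32^21≡14, 32^22≡4, 32^23≡17, 32^24≡26, 32^25≡18, 32^26≡21, 32^27≡6, 32^28≡7, 32^29≡2, 32^30≡27, 32^31≡13, 32^32≡9, 32^33≡29, 32^34≡3, 32^35≡22, 32^36≡1. Already 32^36≡1, so the order is 36 < 37. No, the actual order is 36.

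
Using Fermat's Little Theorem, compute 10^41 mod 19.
By Fermat: 10^{18} ≡ 1 (mod 19). 41 = 2×18 + 5. So 10^{41} ≡ 10^{5} ≡ 3 (mod 19)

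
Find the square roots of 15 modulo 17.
The square roots of 15 mod 17 are 7 and 10. Verify: 7² = 49 ≡ 15 (mod 17)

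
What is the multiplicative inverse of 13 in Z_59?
Since 59 is prime, by Fermat 13^(-1) ≡ 13^{57} ≡ 50 mod 59. Verify: 13 × 50 = 650 ≡ 1 mod 59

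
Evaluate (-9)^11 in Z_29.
By repeated squaring mod 29: (-9)^{1}≡20, (-9)^{2}≡23, (-9)^{4}≡7, (-9)^{8}≡20. Then (-9)^{11} = (-9)^{8+2+1} ≡ 20 × 23 × 20 ≡ 7 mod 29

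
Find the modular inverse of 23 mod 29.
Since 29 is prime, by Fermat 23^(-1) ≡ 23^{27} ≡ 24 (mod 29). Verify: 23 × 24 = 552 ≡ 1 (mod 29)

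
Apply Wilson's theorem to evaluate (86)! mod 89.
(88)! = (86)! × (87) × (88) ≡ -1 (mod 89). So (86)! ≡ -1 × [(88)(87)]^(-1) ≡ 44 (mod 89)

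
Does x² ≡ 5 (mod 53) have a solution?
By Euler's criterion: 5^{26} ≡ 52 (mod 53). Since this equals -1 (≡ 52), 5 is not a QR.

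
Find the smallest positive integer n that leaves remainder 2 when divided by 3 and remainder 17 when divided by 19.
M = 3 × 19 = 57. M₁ = 19, y₁ ≡ 1 mod 3. M₂ = 3, y₂ ≡ 13 mod 19. n = 2×19×1 + 17×3×13 ≡ 17 mod 57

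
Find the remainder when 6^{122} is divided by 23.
By Fermat: 6^{22} ≡ 1 (mod 23). 122 = 5×22 + 12. So 6^{122} ≡ 6^{12} ≡ 6 (mod 23)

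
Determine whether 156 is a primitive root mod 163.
156^{81} ≡ 1 (mod 163) and 81 < 162, so ord_163(156) = 81 ≠ 162 and 156 is not a primitive root.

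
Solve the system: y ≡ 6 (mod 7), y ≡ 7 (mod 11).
M = 7 × 11 = 77. M₁ = 11, y₁ ≡ 2 (mod 7). M₂ = 7, y₂ ≡ 8 (mod 11). y = 6×11×2 + 7×7×8 ≡ 62 (mod 77)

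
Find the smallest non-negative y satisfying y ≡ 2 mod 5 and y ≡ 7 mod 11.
M = 5 × 11 = 55. M₁ = 11, y₁ ≡ 1 mod 5. M₂ = 5, y₂ ≡ 9 mod 11. y = 2×11×1 + 7×5×9 ≡ 7 mod 55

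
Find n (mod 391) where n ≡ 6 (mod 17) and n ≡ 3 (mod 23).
M = 17 × 23 = 391. M₁ = 23, y₁ ≡ 3 (mod 17). M₂ = 17, y₂ ≡ 19 (mod 23). n = 6×23×3 + 3×17×19 ≡ 210 (mod 391)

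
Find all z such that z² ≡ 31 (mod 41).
The square roots of 31 mod 41 are 20 and 21. Verify: 20² = 400 ≡ 31 (mod 41)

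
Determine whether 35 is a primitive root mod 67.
35^{33} ≡ 1 mod 67 and 33 < 66, so ord_67(35) = 33 ≠ 66 and 35 is not a primitive root.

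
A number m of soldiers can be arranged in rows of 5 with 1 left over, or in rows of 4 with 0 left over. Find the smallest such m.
M = 5 × 4 = 20. M₁ = 4, y₁ ≡ 4 (mod 5). M₂ = 5, y₂ ≡ 1 (mod 4). m = 1×4×4 + 0×5×1 ≡ 16 (mod 20)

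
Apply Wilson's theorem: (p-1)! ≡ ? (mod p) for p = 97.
By Wilson's theorem, (96)! ≡ -1 ≡ 96 (mod 97)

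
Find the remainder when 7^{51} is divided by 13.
By Fermat: 7^{12} ≡ 1 (mod 13). 51 = 4×12 + 3. So 7^{51} ≡ 7^{3} ≡ 5 (mod 13)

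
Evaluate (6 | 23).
(6/23) = 6^{11} mod 23 = 1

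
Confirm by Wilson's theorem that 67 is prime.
(66)! mod 67 = 66. Since this equals -1 (mod 67), Wilson confirms 67 is prime.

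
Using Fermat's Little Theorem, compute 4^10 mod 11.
By Fermat's Little Theorem, 4^{10} ≡ 1 (mod 11) since 11 is prime and gcd(4, 11) = 1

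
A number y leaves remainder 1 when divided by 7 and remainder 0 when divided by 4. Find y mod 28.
M = 7 × 4 = 28. M₁ = 4, y₁ ≡ 2 mod 7. M₂ = 7, y₂ ≡ 3 mod 4. y = 1×4×2 + 0×7×3 ≡ 8 mod 28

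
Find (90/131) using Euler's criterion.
(90/131) = 90^{65} mod 131 = -1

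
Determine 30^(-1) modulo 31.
Since 31 is prime, by Fermat 30^(-1) ≡ 30^{29} ≡ 30 mod 31. Verify: 30 × 30 = 900 ≡ 1 mod 31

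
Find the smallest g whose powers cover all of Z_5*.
g = 2. For each prime q|4: 2^{2}≡4, none ≡ 1, so ord_5(2) = 4 and 2 is a primitive root.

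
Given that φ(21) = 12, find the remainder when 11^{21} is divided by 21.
By Euler: 11^{12} ≡ 1 mod 21 since gcd(11, 21) = 1. 21 = 1×12 + 9. So 11^{21} ≡ 11^{9} ≡ 8 mod 21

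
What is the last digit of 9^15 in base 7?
Using Fermat: 9^{6} ≡ 1 mod 7. 15 ≡ 3 mod 6. So 9^{15} ≡ 9^{3} ≡ 1 mod 7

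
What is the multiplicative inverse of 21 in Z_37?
Since 37 is prime, by Fermat 21^(-1) ≡ 21^{35} ≡ 30 (mod 37). Verify: 21 × 30 = 630 ≡ 1 (mod 37)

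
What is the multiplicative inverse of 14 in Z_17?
Since 17 is prime, by Fermat 14^(-1) ≡ 14^{15} ≡ 11 (mod 17). Verify: 14 × 11 = 154 ≡ 1 (mod 17)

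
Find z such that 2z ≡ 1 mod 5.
Since 5 is prime, by Fermat 2^(-1) ≡ 2^{3} ≡ 3 mod 5. Verify: 2 × 3 = 6 ≡ 1 mod 5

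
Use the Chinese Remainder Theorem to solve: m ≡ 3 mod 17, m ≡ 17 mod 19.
M = 17 × 19 = 323. M₁ = 19, y₁ ≡ 9 mod 17. M₂ = 17, y₂ ≡ 9 mod 19. m = 3×19×9 + 17×17×9 ≡ 207 mod 323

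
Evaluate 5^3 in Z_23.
5^{3} = 125 ≡ 10 mod 23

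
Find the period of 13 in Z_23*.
Powers of 13 mod 23: 13^1≡13, 13^2≡8, 13^3≡12, 13^4≡18, 13^5≡4, 13^6≡6, 13^7≡9, 13^8≡2, 13^9≡3, 13^10≡16, 13^11≡1. Order = 11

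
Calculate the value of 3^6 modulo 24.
By repeated squaring mod 24: 3^{1}≡3, 3^{2}≡9, 3^{4}≡9. Then 3^{6} = 3^{4+2} ≡ 9 × 9 ≡ 9 mod 24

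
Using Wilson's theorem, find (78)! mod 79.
By Wilson's theorem, (78)! ≡ -1 ≡ 78 (mod 79)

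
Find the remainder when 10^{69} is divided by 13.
By Fermat: 10^{12} ≡ 1 mod 13. 69 = 5×12 + 9. So 10^{69} ≡ 10^{9} ≡ 12 mod 13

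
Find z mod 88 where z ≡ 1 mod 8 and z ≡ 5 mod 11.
M = 8 × 11 = 88. M₁ = 11, y₁ ≡ 3 mod 8. M₂ = 8, y₂ ≡ 7 mod 11. z = 1×11×3 + 5×8×7 ≡ 49 mod 88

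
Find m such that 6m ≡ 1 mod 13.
Since 13 is prime, by Fermat 6^(-1) ≡ 6^{11} ≡ 11 mod 13. Verify: 6 × 11 = 66 ≡ 1 mod 13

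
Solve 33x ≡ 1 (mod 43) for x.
Since 43 is prime, by Fermat 33^(-1) ≡ 33^{41} ≡ 30 (mod 43). Verify: 33 × 30 = 990 ≡ 1 (mod 43)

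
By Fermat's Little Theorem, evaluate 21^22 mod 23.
By Fermat's Little Theorem, 21^{22} ≡ 1 mod 23 since 23 is prime and gcd(21, 23) = 1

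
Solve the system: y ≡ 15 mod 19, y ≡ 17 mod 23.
M = 19 × 23 = 437. M₁ = 23, y₁ ≡ 5 mod 19. M₂ = 19, y₂ ≡ 17 mod 23. y = 15×23×5 + 17×19×17 ≡ 224 mod 437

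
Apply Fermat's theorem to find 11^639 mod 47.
By Fermat: 11^{46} ≡ 1 mod 47. 639 ≡ 41 mod 46. So 11^{639} ≡ 11^{41} ≡ 13 mod 47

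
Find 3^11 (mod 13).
By repeated squaring (mod 13): 3^{1}≡3, 3^{2}≡9, 3^{4}≡3, 3^{8}≡9. Then 3^{11} = 3^{8+2+1} ≡ 9 × 9 × 3 ≡ 9 (mod 13)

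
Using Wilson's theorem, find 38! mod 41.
(40)! = (38)! × (39) × (40) ≡ -1 mod 41. So (38)! ≡ -1 × [(40)(39)]^(-1) ≡ 20 mod 41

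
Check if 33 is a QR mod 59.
By Euler's criterion: 33^{29} ≡ 58 mod 59. Since this equals -1 (≡ 58), 33 is not a QR.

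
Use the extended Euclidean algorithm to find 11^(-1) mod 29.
Extended GCD: 11(8) + 29(-3) = 1. So 11^(-1) ≡ 8 (mod 29). Verify: 11 × 8 = 88 ≡ 1 (mod 29)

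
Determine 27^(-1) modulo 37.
Since 37 is prime, by Fermat 27^(-1) ≡ 27^{35} ≡ 11 mod 37. Verify: 27 × 11 = 297 ≡ 1 mod 37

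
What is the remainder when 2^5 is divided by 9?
By repeated squaring mod 9: 2^{1}≡2, 2^{2}≡4, 2^{4}≡7. Then 2^{5} = 2^{4+1} ≡ 7 × 2 ≡ 5 mod 9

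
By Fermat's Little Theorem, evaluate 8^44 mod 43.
By Fermat: 8^{42} ≡ 1 (mod 43). So 8^{44} = 8^{42} · 8^{2} ≡ 8^{2} ≡ 21 (mod 43)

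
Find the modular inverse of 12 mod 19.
Since 19 is prime, by Fermat 12^(-1) ≡ 12^{17} ≡ 8 mod 19. Verify: 12 × 8 = 96 ≡ 1 mod 19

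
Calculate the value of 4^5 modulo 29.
By repeated squaring (mod 29): 4^{1}≡4, 4^{2}≡16, 4^{4}≡24. Then 4^{5} = 4^{4+1} ≡ 24 × 4 ≡ 9 (mod 29)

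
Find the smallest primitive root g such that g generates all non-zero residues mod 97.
g = 5. Powers: [5, 25, 28, 43, 21, 8, 40, 6, 30, ...] generates all 96 non-zero residues.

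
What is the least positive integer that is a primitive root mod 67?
g = 2. For each prime q|66: 2^{33}≡66, 2^{22}≡37, 2^{6}≡64, none ≡ 1, so ord_67(2) = 66 and 2 is a primitive root.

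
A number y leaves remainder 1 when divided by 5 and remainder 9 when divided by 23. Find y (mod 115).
M = 5 × 23 = 115. M₁ = 23, y₁ ≡ 2 (mod 5). M₂ = 5, y₂ ≡ 14 (mod 23). y = 1×23×2 + 9×5×14 ≡ 101 (mod 115)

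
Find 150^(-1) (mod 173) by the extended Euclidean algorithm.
Extended GCD: 150(15) + 173(-13) = 1. So 150^(-1) ≡ 15 (mod 173). Verify: 150 × 15 = 2250 ≡ 1 (mod 173)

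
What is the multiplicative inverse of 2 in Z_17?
Since 17 is prime, by Fermat 2^(-1) ≡ 2^{15} ≡ 9 (mod 17). Verify: 2 × 9 = 18 ≡ 1 (mod 17)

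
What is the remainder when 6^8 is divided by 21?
By repeated squaring mod 21: 6^{1}≡6, 6^{2}≡15, 6^{4}≡15, 6^{8}≡15. So 6^{8} ≡ 15 mod 21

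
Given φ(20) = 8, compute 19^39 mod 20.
By Euler: 19^{8} ≡ 1 (mod 20) since gcd(19, 20) = 1. 39 = 4×8 + 7. So 19^{39} ≡ 19^{7} ≡ 19 (mod 20)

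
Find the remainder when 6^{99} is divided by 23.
By Fermat: 6^{22} ≡ 1 mod 23. 99 = 4×22 + 11. So 6^{99} ≡ 6^{11} ≡ 1 mod 23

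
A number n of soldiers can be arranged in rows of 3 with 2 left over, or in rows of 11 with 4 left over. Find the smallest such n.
M = 3 × 11 = 33. M₁ = 11, y₁ ≡ 2 mod 3. M₂ = 3, y₂ ≡ 4 mod 11. n = 2×11×2 + 4×3×4 ≡ 26 mod 33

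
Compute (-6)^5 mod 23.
By repeated squaring (mod 23): (-6)^{1}≡17, (-6)^{2}≡13, (-6)^{4}≡8. Then (-6)^{5} = (-6)^{4+1} ≡ 8 × 17 ≡ 21 (mod 23)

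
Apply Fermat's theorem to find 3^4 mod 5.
By Fermat's Little Theorem, 3^{4} ≡ 1 mod 5 since 5 is prime and gcd(3, 5) = 1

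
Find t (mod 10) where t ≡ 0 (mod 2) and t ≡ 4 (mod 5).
M = 2 × 5 = 10. M₁ = 5, y₁ ≡ 1 (mod 2). M₂ = 2, y₂ ≡ 3 (mod 5). t = 0×5×1 + 4×2×3 ≡ 4 (mod 10)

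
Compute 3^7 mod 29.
By repeated squaring mod 29: 3^{1}≡3, 3^{2}≡9, 3^{4}≡23. Then 3^{7} = 3^{4+2+1} ≡ 23 × 9 × 3 ≡ 12 mod 29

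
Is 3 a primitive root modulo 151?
3^{50} ≡ 1 (mod 151) and 50 < 150, so ord_151(3) = 50 ≠ 150 and 3 is not a primitive root.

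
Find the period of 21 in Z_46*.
Powers of 21 mod 46: 21^1≡21, 21^2≡27, 21^3≡15, 21^4≡39, 21^5≡37, 21^6≡41, 21^7≡33, 21^8≡3, 21^9≡17, 21^10≡35, 21^11≡45, 21^12≡25, 21^13≡19, 21^14≡31, 21^15≡7, 21^16≡9, 21^17≡5, 21^18≡13, 21^19≡43, 21^20≡29, 21^21≡11, 21^22≡1. ord_46(21) = 22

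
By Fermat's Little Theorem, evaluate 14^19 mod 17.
By Fermat: 14^{16} ≡ 1 mod 17. So 14^{19} = 14^{16} · 14^{3} ≡ 14^{3} ≡ 7 mod 17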